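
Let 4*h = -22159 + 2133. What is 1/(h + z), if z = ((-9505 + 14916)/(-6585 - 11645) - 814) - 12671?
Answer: -9115/168552728 ≈ -5.4078e-5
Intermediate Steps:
z = -245836961/18230 (z = (5411/(-18230) - 814) - 12671 = (5411*(-1/18230) - 814) - 12671 = (-5411/18230 - 814) - 12671 = -14844631/18230 - 12671 = -245836961/18230 ≈ -13485.)
h = -10013/2 (h = (-22159 + 2133)/4 = (¼)*(-20026) = -10013/2 ≈ -5006.5)
1/(h + z) = 1/(-10013/2 - 245836961/18230) = 1/(-168552728/9115) = -9115/168552728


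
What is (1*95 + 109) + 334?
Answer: 538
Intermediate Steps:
(1*95 + 109) + 334 = (95 + 109) + 334 = 204 + 334 = 538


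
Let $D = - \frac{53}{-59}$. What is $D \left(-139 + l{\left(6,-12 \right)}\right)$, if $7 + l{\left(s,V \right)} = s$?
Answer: $- \frac{7420}{59} \approx -125.76$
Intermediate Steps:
$l{\left(s,V \right)} = -7 + s$
$D = \frac{53}{59}$ ($D = \left(-53\right) \left(- \frac{1}{59}\right) = \frac{53}{59} \approx 0.8983$)
$D \left(-139 + l{\left(6,-12 \right)}\right) = \frac{53 \left(-139 + \left(-7 + 6\right)\right)}{59} = \frac{53 \left(-139 - 1\right)}{59} = \frac{53}{59} \left(-140\right) = - \frac{7420}{59}$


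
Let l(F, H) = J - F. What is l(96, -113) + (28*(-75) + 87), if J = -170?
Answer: -2279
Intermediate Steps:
l(F, H) = -170 - F
l(96, -113) + (28*(-75) + 87) = (-170 - 1*96) + (28*(-75) + 87) = (-170 - 96) + (-2100 + 87) = -266 - 2013 = -2279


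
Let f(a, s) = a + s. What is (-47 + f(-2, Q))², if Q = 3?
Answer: 2116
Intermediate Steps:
(-47 + f(-2, Q))² = (-47 + (-2 + 3))² = (-47 + 1)² = (-46)² = 2116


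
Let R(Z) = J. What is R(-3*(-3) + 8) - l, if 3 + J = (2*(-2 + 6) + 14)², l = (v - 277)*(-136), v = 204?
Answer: -9447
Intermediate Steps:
l = 9928 (l = (204 - 277)*(-136) = -73*(-136) = 9928)
J = 481 (J = -3 + (2*(-2 + 6) + 14)² = -3 + (2*4 + 14)² = -3 + (8 + 14)² = -3 + 22² = -3 + 484 = 481)
R(Z) = 481
R(-3*(-3) + 8) - l = 481 - 1*9928 = 481 - 9928 = -9447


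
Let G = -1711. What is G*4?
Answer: -6844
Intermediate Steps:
G*4 = -1711*4 = -6844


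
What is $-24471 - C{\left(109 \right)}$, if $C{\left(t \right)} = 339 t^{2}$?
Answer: $-4052130$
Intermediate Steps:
$-24471 - C{\left(109 \right)} = -24471 - 339 \cdot 109^{2} = -24471 - 339 \cdot 11881 = -24471 - 4027659 = -4052130$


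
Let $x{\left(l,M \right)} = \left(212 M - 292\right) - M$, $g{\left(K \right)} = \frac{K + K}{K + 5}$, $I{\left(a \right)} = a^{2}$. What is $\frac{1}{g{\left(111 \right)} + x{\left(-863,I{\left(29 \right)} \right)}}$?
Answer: $\frac{58}{10275333} \approx 5.6446 \cdot 10^{-6}$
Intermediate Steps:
$g{\left(K \right)} = \frac{2 K}{5 + K}$
$x{\left(l,M \right)} = -292 + 211 M$ ($x{\left(l,M \right)} = \left(-292 + 212 M\right) - M = -292 + 211 M$)
$\frac{1}{g{\left(111 \right)} + x{\left(-863,I{\left(29 \right)} \right)}} = \frac{1}{2 \cdot 111 \frac{1}{5 + 111} - \left(292 - 211 \cdot 29^{2}\right)} = \frac{1}{2 \cdot 111 \cdot \frac{1}{116} + \left(-292 + 211 \cdot 841\right)} = \frac{1}{2 \cdot 111 \cdot \frac{1}{116} + \left(-292 + 177451\right)} = \frac{1}{\frac{111}{58} + 177159} = \frac{1}{\frac{10275333}{58}} = \frac{58}{10275333}$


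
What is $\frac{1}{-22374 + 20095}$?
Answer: $- \frac{1}{2279} \approx -0.00043879$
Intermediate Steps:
$\frac{1}{-22374 + 20095} = \frac{1}{-2279} = - \frac{1}{2279}$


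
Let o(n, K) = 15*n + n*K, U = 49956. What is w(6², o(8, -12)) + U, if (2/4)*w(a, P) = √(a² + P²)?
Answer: 49956 + 24*√13 ≈ 50043.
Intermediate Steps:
o(n, K) = 15*n + K*n
w(a, P) = 2*√(P² + a²) (w(a, P) = 2*√(a² + P²) = 2*√(P² + a²))
w(6², o(8, -12)) + U = 2*√((8*(15 - 12))² + (6²)²) + 49956 = 2*√((8*3)² + 36²) + 49956 = 2*√(24² + 1296) + 49956 = 2*√(576 + 1296) + 49956 = 2*√1872 + 49956 = 2*(12*√13) + 49956 = 24*√13 + 49956 = 49956 + 24*√13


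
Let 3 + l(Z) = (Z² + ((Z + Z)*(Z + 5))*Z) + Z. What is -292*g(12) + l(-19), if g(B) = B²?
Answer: -51817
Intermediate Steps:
l(Z) = -3 + Z + Z² + 2*Z²*(5 + Z) (l(Z) = -3 + ((Z² + ((Z + Z)*(Z + 5))*Z) + Z) = -3 + ((Z² + ((2*Z)*(5 + Z))*Z) + Z) = -3 + ((Z² + (2*Z*(5 + Z))*Z) + Z) = -3 + ((Z² + 2*Z²*(5 + Z)) + Z) = -3 + (Z + Z² + 2*Z²*(5 + Z)) = -3 + Z + Z² + 2*Z²*(5 + Z))
-292*g(12) + l(-19) = -292*12² + (-3 - 19 + 2*(-19)³ + 11*(-19)²) = -292*144 + (-3 - 19 + 2*(-6859) + 11*361) = -42048 + (-3 - 19 - 13718 + 3971) = -42048 - 9769 = -51817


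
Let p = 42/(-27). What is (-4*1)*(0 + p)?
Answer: 56/9 ≈ 6.2222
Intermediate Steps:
p = -14/9 (p = 42*(-1/27) = -14/9 ≈ -1.5556)
(-4*1)*(0 + p) = (-4*1)*(0 - 14/9) = -4*(-14/9) = 56/9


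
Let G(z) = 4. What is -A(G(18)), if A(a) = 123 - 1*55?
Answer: -68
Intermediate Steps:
A(a) = 68 (A(a) = 123 - 55 = 68)
-A(G(18)) = -1*68 = -68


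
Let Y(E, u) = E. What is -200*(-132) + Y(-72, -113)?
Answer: 26328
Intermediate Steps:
-200*(-132) + Y(-72, -113) = -200*(-132) - 72 = 26400 - 72 = 26328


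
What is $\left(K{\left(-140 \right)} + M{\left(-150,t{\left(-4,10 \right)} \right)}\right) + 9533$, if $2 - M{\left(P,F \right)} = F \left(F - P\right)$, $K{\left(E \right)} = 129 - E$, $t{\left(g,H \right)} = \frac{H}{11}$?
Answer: $\frac{1169684}{121} \approx 9666.8$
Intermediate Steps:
$t{\left(g,H \right)} = \frac{H}{11}$ ($t{\left(g,H \right)} = H \frac{1}{11} = \frac{H}{11}$)
$M{\left(P,F \right)} = 2 - F \left(F - P\right)$
$\left(K{\left(-140 \right)} + M{\left(-150,t{\left(-4,10 \right)} \right)}\right) + 9533 = \left(\left(129 - -140\right) + \left(2 - \left(\frac{1}{11} \cdot 10\right)^{2} + \frac{1}{11} \cdot 10 \left(-150\right)\right)\right) + 9533 = \left(\left(129 + 140\right) + \left(2 - \left(\frac{10}{11}\right)^{2} + \frac{10}{11} \left(-150\right)\right)\right) + 9533 = \left(269 - \frac{16358}{121}\right) + 9533 = \frac{16191}{121} + 9533 = \frac{1169684}{121}$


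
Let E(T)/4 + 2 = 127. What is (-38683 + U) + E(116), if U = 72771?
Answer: 34588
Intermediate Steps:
E(T) = 500 (E(T) = -8 + 4*127 = -8 + 508 = 500)
(-38683 + U) + E(116) = (-38683 + 72771) + 500 = 34088 + 500 = 34588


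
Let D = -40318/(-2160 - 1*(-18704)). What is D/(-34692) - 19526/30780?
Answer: -466899929317/736083754560 ≈ -0.63430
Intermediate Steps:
D = -20159/8272 (D = -40318/(-2160 + 18704) = -40318/16544 = -40318*1/16544 = -20159/8272 ≈ -2.4370)
D/(-34692) - 19526/30780 = -20159/8272/(-34692) - 19526/30780 = -20159/8272*(-1/34692) - 19526*1/30780 = 20159/286972224 - 9763/15390 = -466899929317/736083754560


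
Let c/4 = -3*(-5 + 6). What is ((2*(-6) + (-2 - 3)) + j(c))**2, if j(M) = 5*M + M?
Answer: 7921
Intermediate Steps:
c = -12 (c = 4*(-3*(-5 + 6)) = 4*(-3*1) = 4*(-3) = -12)
j(M) = 6*M
((2*(-6) + (-2 - 3)) + j(c))**2 = ((2*(-6) + (-2 - 3)) + 6*(-12))**2 = ((-12 - 5) - 72)**2 = (-17 - 72)**2 = (-89)**2 = 7921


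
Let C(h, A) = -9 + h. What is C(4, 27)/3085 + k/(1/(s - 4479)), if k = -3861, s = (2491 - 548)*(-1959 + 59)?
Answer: 8805174372422/617 ≈ 1.4271e+10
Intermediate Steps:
s = -3691700 (s = 1943*(-1900) = -3691700)
C(4, 27)/3085 + k/(1/(s - 4479)) = (-9 + 4)/3085 - 3861/(1/(-3691700 - 4479)) = -5*1/3085 - 3861/(1/(-3696179)) = -1/617 - 3861/(-1/3696179) = -1/617 - 3861*(-3696179) = -1/617 + 14270947119 = 8805174372422/617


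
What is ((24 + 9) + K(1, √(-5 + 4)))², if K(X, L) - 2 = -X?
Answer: 1156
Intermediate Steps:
K(X, L) = 2 - X
((24 + 9) + K(1, √(-5 + 4)))² = ((24 + 9) + (2 - 1*1))² = (33 + (2 - 1))² = (33 + 1)² = 34² = 1156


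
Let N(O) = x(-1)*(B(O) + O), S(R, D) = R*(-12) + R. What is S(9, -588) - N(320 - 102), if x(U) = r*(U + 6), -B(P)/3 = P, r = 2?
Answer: 4261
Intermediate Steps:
B(P) = -3*P
S(R, D) = -11*R (S(R, D) = -12*R + R = -11*R)
x(U) = 12 + 2*U (x(U) = 2*(U + 6) = 2*(6 + U) = 12 + 2*U)
N(O) = -20*O (N(O) = (12 + 2*(-1))*(-3*O + O) = (12 - 2)*(-2*O) = 10*(-2*O) = -20*O)
S(9, -588) - N(320 - 102) = -11*9 - (-20)*(320 - 102) = -99 - (-20)*218 = -99 - 1*(-4360) = -99 + 4360 = 4261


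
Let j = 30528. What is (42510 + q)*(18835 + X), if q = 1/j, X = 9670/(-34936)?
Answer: 47440512755490505/59251456 ≈ 8.0066e+8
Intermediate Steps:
X = -4835/17468 (X = 9670*(-1/34936) = -4835/17468 ≈ -0.27679)
q = 1/30528 ≈ 3.2757e-5
(42510 + q)*(18835 + X) = (42510 + 1/30528)*(18835 - 4835/17468) = (1297745281/30528)*(329004945/17468) = 47440512755490505/59251456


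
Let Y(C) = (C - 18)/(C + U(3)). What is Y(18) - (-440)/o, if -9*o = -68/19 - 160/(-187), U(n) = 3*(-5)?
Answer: 3517470/2419 ≈ 1454.1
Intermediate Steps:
U(n) = -15
o = 9676/31977 (o = -(-68/19 - 160/(-187))/9 = -(-68*1/19 - 160*(-1/187))/9 = -(-68/19 + 160/187)/9 = -⅑*(-9676/3553) = 9676/31977 ≈ 0.30259)
Y(C) = (-18 + C)/(-15 + C) (Y(C) = (C - 18)/(C - 15) = (-18 + C)/(-15 + C))
Y(18) - (-440)/o = (-18 + 18)/(-15 + 18) - (-440)/9676/31977 = 0/3 - (-440)*31977/9676 = (⅓)*0 - 1*(-3517470/2419) = 0 + 3517470/2419 = 3517470/2419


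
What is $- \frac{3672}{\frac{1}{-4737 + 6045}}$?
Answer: $-4802976$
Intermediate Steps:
$- \frac{3672}{\frac{1}{-4737 + 6045}} = - \frac{3672}{\frac{1}{1308}} = - 3672 \frac{1}{\frac{1}{1308}} = \left(-3672\right) 1308 = -4802976$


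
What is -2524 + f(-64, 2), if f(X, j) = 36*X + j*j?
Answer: -4824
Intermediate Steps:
f(X, j) = j**2 + 36*X (f(X, j) = 36*X + j**2 = j**2 + 36*X)
-2524 + f(-64, 2) = -2524 + (2**2 + 36*(-64)) = -2524 + (4 - 2304) = -2524 - 2300 = -4824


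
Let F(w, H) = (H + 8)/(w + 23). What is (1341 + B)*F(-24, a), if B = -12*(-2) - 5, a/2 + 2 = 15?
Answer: -46240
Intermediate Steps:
a = 26 (a = -4 + 2*15 = -4 + 30 = 26)
F(w, H) = (8 + H)/(23 + w)
B = 19 (B = 24 - 5 = 19)
(1341 + B)*F(-24, a) = (1341 + 19)*((8 + 26)/(23 - 24)) = 1360*(34/(-1)) = 1360*(-1*34) = 1360*(-34) = -46240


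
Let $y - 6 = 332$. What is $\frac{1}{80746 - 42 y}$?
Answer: $\frac{1}{66550} \approx 1.5026 \cdot 10^{-5}$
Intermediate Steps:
$y = 338$ ($y = 6 + 332 = 338$)
$\frac{1}{80746 - 42 y} = \frac{1}{80746 - 14196} = \frac{1}{66550}$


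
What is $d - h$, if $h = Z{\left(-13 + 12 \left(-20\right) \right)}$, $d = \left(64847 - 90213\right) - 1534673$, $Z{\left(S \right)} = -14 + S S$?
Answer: $-1624034$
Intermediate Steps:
$Z{\left(S \right)} = -14 + S^{2}$
$d = -1560039$ ($d = -25366 - 1534673 = -1560039$)
$h = 63995$ ($h = -14 + \left(-13 + 12 \left(-20\right)\right)^{2} = -14 + \left(-13 - 240\right)^{2} = -14 + \left(-253\right)^{2} = -14 + 64009 = 63995$)
$d - h = -1560039 - 63995 = -1624034$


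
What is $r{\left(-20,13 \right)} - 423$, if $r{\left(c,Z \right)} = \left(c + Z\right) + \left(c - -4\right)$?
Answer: $-446$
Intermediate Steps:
$r{\left(c,Z \right)} = 4 + Z + 2 c$ ($r{\left(c,Z \right)} = \left(Z + c\right) + \left(c + 4\right) = \left(Z + c\right) + \left(4 + c\right) = 4 + Z + 2 c$)
$r{\left(-20,13 \right)} - 423 = \left(4 + 13 + 2 \left(-20\right)\right) - 423 = \left(4 + 13 - 40\right) - 423 = -23 - 423 = -446$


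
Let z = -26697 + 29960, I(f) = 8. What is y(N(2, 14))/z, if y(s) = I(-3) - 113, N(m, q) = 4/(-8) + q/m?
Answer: -105/3263 ≈ -0.032179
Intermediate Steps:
N(m, q) = -½ + q/m (N(m, q) = 4*(-⅛) + q/m = -½ + q/m)
z = 3263
y(s) = -105 (y(s) = 8 - 113 = -105)
y(N(2, 14))/z = -105/3263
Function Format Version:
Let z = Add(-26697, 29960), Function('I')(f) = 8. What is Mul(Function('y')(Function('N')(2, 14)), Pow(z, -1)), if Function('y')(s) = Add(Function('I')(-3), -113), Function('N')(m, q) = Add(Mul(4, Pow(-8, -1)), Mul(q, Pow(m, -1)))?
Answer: Rational(-105, 3263) ≈ -0.032179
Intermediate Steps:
Function('N')(m, q) = Add(Rational(-1, 2), Mul(q, Pow(m, -1))) (Function('N')(m, q) = Add(Mul(4, Rational(-1, 8)), Mul(q, Pow(m, -1))) = Add(Rational(-1, 2), Mul(q, Pow(m, -1))))
z = 3263
Function('y')(s) = -105 (Function('y')(s) = Add(8, -113) = -105)
Mul(Function('y')(Function('N')(2, 14)), Pow(z, -1)) = Mul(-105, Pow(3263, -1)) = Mul(-105, Rational(1, 3263)) = Rational(-105, 3263)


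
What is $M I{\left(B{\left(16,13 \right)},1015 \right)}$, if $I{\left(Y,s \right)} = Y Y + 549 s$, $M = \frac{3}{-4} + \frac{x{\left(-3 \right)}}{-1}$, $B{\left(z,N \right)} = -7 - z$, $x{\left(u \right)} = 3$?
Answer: $-2091615$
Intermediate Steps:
$M = - \frac{15}{4}$ ($M = \frac{3}{-4} + \frac{3}{-1} = 3 \left(- \frac{1}{4}\right) + 3 \left(-1\right) = - \frac{3}{4} - 3 = - \frac{15}{4} \approx -3.75$)
$I{\left(Y,s \right)} = Y^{2} + 549 s$
$M I{\left(B{\left(16,13 \right)},1015 \right)} = - \frac{15 \left(\left(-7 - 16\right)^{2} + 549 \cdot 1015\right)}{4} = - \frac{15 \left(\left(-7 - 16\right)^{2} + 557235\right)}{4} = - \frac{15 \left(\left(-23\right)^{2} + 557235\right)}{4} = - \frac{15 \left(529 + 557235\right)}{4} = \left(- \frac{15}{4}\right) 557764 = -2091615$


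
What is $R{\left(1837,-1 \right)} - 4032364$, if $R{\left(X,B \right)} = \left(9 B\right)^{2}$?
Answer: $-4032283$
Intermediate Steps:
$R{\left(X,B \right)} = 81 B^{2}$
$R{\left(1837,-1 \right)} - 4032364 = 81 \left(-1\right)^{2} - 4032364 = 81 \cdot 1 - 4032364 = 81 - 4032364 = -4032283$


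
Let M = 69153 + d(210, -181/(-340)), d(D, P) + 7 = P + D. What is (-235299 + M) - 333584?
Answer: -169838999/340 ≈ -4.9953e+5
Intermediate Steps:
d(D, P) = -7 + D + P (d(D, P) = -7 + (P + D) = -7 + (D + P) = -7 + D + P)
M = 23581221/340 (M = 69153 + (-7 + 210 - 181/(-340)) = 69153 + (-7 + 210 - 181*(-1/340)) = 69153 + (-7 + 210 + 181/340) = 69153 + 69201/340 = 23581221/340 ≈ 69357.)
(-235299 + M) - 333584 = (-235299 + 23581221/340) - 333584 = -56420439/340 - 333584 = -169838999/340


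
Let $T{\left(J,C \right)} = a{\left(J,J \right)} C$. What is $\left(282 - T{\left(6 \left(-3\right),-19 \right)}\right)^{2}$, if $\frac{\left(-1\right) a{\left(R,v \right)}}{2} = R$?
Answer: $933156$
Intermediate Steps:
$a{\left(R,v \right)} = - 2 R$
$T{\left(J,C \right)} = - 2 C J$ ($T{\left(J,C \right)} = - 2 J C = - 2 C J$)
$\left(282 - T{\left(6 \left(-3\right),-19 \right)}\right)^{2} = \left(282 - \left(-2\right) \left(-19\right) 6 \left(-3\right)\right)^{2} = \left(282 - \left(-2\right) \left(-19\right) \left(-18\right)\right)^{2} = \left(282 - -684\right)^{2} = \left(282 + 684\right)^{2} = 966^{2} = 933156$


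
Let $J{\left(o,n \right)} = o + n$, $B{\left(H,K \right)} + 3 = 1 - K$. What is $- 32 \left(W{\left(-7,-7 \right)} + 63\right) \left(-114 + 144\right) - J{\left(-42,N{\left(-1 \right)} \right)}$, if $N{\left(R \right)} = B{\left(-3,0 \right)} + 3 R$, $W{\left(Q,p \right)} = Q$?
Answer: $-53713$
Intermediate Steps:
$B{\left(H,K \right)} = -2 - K$ ($B{\left(H,K \right)} = -3 - \left(-1 + K\right) = -2 - K$)
$N{\left(R \right)} = -2 + 3 R$ ($N{\left(R \right)} = \left(-2 - 0\right) + 3 R = \left(-2 + 0\right) + 3 R = -2 + 3 R$)
$J{\left(o,n \right)} = n + o$
$- 32 \left(W{\left(-7,-7 \right)} + 63\right) \left(-114 + 144\right) - J{\left(-42,N{\left(-1 \right)} \right)} = - 32 \left(-7 + 63\right) \left(-114 + 144\right) - \left(\left(-2 + 3 \left(-1\right)\right) - 42\right) = - 32 \cdot 56 \cdot 30 - \left(\left(-2 - 3\right) - 42\right) = \left(-32\right) 1680 - \left(-5 - 42\right) = -53760 - -47 = -53760 + 47 = -53713$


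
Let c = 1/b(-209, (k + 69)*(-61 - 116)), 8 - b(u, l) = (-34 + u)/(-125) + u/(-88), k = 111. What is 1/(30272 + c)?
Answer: 3681/111432232 ≈ 3.3034e-5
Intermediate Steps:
b(u, l) = 966/125 + 213*u/11000 (b(u, l) = 8 - ((-34 + u)/(-125) + u/(-88)) = 8 - ((-34 + u)*(-1/125) + u*(-1/88)) = 8 - ((34/125 - u/125) - u/88) = 8 - (34/125 - 213*u/11000) = 8 + (-34/125 + 213*u/11000) = 966/125 + 213*u/11000)
c = 1000/3681 (c = 1/(966/125 + (213/11000)*(-209)) = 1/(966/125 - 4047/1000) = 1/(3681/1000) = 1000/3681 ≈ 0.27167)
1/(30272 + c) = 1/(30272 + 1000/3681) = 1/(111432232/3681) = 3681/111432232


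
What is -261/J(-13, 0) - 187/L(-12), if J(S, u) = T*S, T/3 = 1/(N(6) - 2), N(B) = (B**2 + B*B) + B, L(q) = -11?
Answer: 6833/13 ≈ 525.62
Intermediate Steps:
N(B) = B + 2*B**2 (N(B) = (B**2 + B**2) + B = 2*B**2 + B = B + 2*B**2)
T = 3/76 (T = 3/(6*(1 + 2*6) - 2) = 3/(6*(1 + 12) - 2) = 3/(6*13 - 2) = 3/(78 - 2) = 3/76 ≈ 0.039474)
J(S, u) = 3*S/76
-261/J(-13, 0) - 187/L(-12) = -261/((3/76)*(-13)) - 187/(-11) = -261/(-39/76) - 187*(-1/11) = -261*(-76/39) + 17 = 6612/13 + 17 = 6833/13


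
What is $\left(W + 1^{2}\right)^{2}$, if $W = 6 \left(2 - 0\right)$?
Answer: $169$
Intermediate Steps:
$W = 12$ ($W = 6 \left(2 + 0\right) = 6 \cdot 2 = 12$)
$\left(W + 1^{2}\right)^{2} = \left(12 + 1^{2}\right)^{2} = \left(12 + 1\right)^{2} = 13^{2} = 169$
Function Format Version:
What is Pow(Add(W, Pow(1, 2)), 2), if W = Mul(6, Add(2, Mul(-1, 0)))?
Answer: 169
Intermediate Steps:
W = 12 (W = Mul(6, Add(2, 0)) = Mul(6, 2) = 12)
Pow(Add(W, Pow(1, 2)), 2) = Pow(Add(12, Pow(1, 2)), 2) = Pow(Add(12, 1), 2) = Pow(13, 2) = 169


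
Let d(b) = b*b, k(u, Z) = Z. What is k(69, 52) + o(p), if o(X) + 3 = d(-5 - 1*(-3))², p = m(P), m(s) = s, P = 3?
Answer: 65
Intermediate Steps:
d(b) = b²
p = 3
o(X) = 13 (o(X) = -3 + ((-5 - 1*(-3))²)² = -3 + ((-5 + 3)²)² = -3 + ((-2)²)² = -3 + 4² = -3 + 16 = 13)
k(69, 52) + o(p) = 52 + 13 = 65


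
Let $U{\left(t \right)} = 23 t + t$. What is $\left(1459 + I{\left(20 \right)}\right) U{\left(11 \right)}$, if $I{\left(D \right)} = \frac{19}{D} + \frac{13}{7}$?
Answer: $\frac{13507098}{35} \approx 3.8592 \cdot 10^{5}$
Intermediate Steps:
$U{\left(t \right)} = 24 t$
$I{\left(D \right)} = \frac{13}{7} + \frac{19}{D}$ ($I{\left(D \right)} = \frac{19}{D} + 13 \cdot \frac{1}{7} = \frac{19}{D} + \frac{13}{7} = \frac{13}{7} + \frac{19}{D}$)
$\left(1459 + I{\left(20 \right)}\right) U{\left(11 \right)} = \left(1459 + \left(\frac{13}{7} + \frac{19}{20}\right)\right) 24 \cdot 11 = \left(1459 + \left(\frac{13}{7} + 19 \cdot \frac{1}{20}\right)\right) 264 = \left(1459 + \left(\frac{13}{7} + \frac{19}{20}\right)\right) 264 = \left(1459 + \frac{393}{140}\right) 264 = \frac{204653}{140} \cdot 264 = \frac{13507098}{35}$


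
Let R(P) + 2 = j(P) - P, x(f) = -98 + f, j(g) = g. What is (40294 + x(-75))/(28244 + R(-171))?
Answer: 40121/28242 ≈ 1.4206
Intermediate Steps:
R(P) = -2 (R(P) = -2 + (P - P) = -2 + 0 = -2)
(40294 + x(-75))/(28244 + R(-171)) = (40294 + (-98 - 75))/(28244 - 2) = (40294 - 173)/28242 = 40121*(1/28242) = 40121/28242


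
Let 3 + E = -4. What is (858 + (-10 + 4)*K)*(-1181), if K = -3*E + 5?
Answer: -829062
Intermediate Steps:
E = -7 (E = -3 - 4 = -7)
K = 26 (K = -3*(-7) + 5 = 21 + 5 = 26)
(858 + (-10 + 4)*K)*(-1181) = (858 + (-10 + 4)*26)*(-1181) = (858 - 6*26)*(-1181) = (858 - 156)*(-1181) = 702*(-1181) = -829062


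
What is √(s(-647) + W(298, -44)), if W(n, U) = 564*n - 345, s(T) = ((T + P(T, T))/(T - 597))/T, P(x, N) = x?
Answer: √64890892046/622 ≈ 409.54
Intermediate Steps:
s(T) = 2/(-597 + T) (s(T) = ((T + T)/(T - 597))/T = ((2*T)/(-597 + T))/T = (2*T/(-597 + T))/T = 2/(-597 + T))
W(n, U) = -345 + 564*n
√(s(-647) + W(298, -44)) = √(2/(-597 - 647) + (-345 + 564*298)) = √(2/(-1244) + (-345 + 168072)) = √(2*(-1/1244) + 167727) = √(-1/622 + 167727) = √(104326193/622) = √64890892046/622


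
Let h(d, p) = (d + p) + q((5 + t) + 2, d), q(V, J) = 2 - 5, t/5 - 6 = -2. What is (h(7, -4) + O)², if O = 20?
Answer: 400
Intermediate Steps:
t = 20 (t = 30 + 5*(-2) = 30 - 10 = 20)
q(V, J) = -3
h(d, p) = -3 + d + p (h(d, p) = (d + p) - 3 = -3 + d + p)
(h(7, -4) + O)² = ((-3 + 7 - 4) + 20)² = (0 + 20)² = 20² = 400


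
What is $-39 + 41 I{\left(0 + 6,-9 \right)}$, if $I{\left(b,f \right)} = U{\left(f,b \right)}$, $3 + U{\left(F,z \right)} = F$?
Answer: $-531$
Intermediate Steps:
$U{\left(F,z \right)} = -3 + F$
$I{\left(b,f \right)} = -3 + f$
$-39 + 41 I{\left(0 + 6,-9 \right)} = -39 + 41 \left(-3 - 9\right) = -39 + 41 \left(-12\right) = -39 - 492 = -531$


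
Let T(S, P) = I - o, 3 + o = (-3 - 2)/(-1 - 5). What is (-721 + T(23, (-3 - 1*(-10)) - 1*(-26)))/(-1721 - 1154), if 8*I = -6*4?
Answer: 4331/17250 ≈ 0.25107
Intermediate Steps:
o = -13/6 (o = -3 + (-3 - 2)/(-1 - 5) = -3 - 5/(-6) = -3 - 5*(-⅙) = -3 + ⅚ = -13/6 ≈ -2.1667)
I = -3 (I = (-6*4)/8 = (⅛)*(-24) = -3)
T(S, P) = -⅚ (T(S, P) = -3 - 1*(-13/6) = -3 + 13/6 = -⅚)
(-721 + T(23, (-3 - 1*(-10)) - 1*(-26)))/(-1721 - 1154) = (-721 - ⅚)/(-1721 - 1154) = -4331/6/(-2875) = -4331/6*(-1/2875) = 4331/17250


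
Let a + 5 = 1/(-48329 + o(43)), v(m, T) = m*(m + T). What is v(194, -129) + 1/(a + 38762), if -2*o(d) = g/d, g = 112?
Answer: 1015671362927283/80544913628 ≈ 12610.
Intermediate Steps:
v(m, T) = m*(T + m)
o(d) = -56/d
a = -10391058/2078203 (a = -5 + 1/(-48329 - 56/43) = -5 + 1/(-2078203/43) = -5 - 43/2078203 = -10391058/2078203 ≈ -5.0000)
v(194, -129) + 1/(a + 38762) = 194*(-129 + 194) + 1/(-10391058/2078203 + 38762) = 194*65 + 1/(80544913628/2078203) = 12610 + 2078203/80544913628 = 1015671362927283/80544913628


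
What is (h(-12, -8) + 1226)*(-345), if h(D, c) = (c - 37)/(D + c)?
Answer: -1694985/4 ≈ -4.2375e+5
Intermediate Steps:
h(D, c) = (-37 + c)/(D + c)
(h(-12, -8) + 1226)*(-345) = ((-37 - 8)/(-12 - 8) + 1226)*(-345) = (-45/(-20) + 1226)*(-345) = (-1/20*(-45) + 1226)*(-345) = (9/4 + 1226)*(-345) = (4913/4)*(-345) = -1694985/4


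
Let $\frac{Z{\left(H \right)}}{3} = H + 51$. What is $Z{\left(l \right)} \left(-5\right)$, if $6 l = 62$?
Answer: $-920$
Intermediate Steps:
$l = \frac{31}{3}$ ($l = \frac{1}{6} \cdot 62 = \frac{31}{3} \approx 10.333$)
$Z{\left(H \right)} = 153 + 3 H$ ($Z{\left(H \right)} = 3 \left(H + 51\right) = 3 \left(51 + H\right) = 153 + 3 H$)
$Z{\left(l \right)} \left(-5\right) = \left(153 + 3 \cdot \frac{31}{3}\right) \left(-5\right) = \left(153 + 31\right) \left(-5\right) = 184 \left(-5\right) = -920$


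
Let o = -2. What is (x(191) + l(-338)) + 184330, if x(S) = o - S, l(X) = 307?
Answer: 184444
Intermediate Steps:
x(S) = -2 - S
(x(191) + l(-338)) + 184330 = ((-2 - 1*191) + 307) + 184330 = ((-2 - 191) + 307) + 184330 = (-193 + 307) + 184330 = 114 + 184330 = 184444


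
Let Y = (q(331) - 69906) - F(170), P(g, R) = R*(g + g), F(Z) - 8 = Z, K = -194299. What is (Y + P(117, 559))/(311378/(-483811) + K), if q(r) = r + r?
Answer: -29698254424/94004304867 ≈ -0.31592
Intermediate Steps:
q(r) = 2*r
F(Z) = 8 + Z
P(g, R) = 2*R*g (P(g, R) = R*(2*g) = 2*R*g)
Y = -69422 (Y = (2*331 - 69906) - (8 + 170) = (662 - 69906) - 1*178 = -69244 - 178 = -69422)
(Y + P(117, 559))/(311378/(-483811) + K) = (-69422 + 2*559*117)/(311378/(-483811) - 194299) = (-69422 + 130806)/(311378*(-1/483811) - 194299) = 61384/(-311378/483811 - 194299) = 61384/(-94004304867/483811) = 61384*(-483811/94004304867) = -29698254424/94004304867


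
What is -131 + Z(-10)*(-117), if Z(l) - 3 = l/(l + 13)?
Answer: -92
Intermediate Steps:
Z(l) = 3 + l/(13 + l) (Z(l) = 3 + l/(l + 13) = 3 + l/(13 + l))
-131 + Z(-10)*(-117) = -131 + ((39 + 4*(-10))/(13 - 10))*(-117) = -131 + ((39 - 40)/3)*(-117) = -131 + ((⅓)*(-1))*(-117) = -131 - ⅓*(-117) = -131 + 39 = -92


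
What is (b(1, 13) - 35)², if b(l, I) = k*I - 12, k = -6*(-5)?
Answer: 117649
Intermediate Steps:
k = 30
b(l, I) = -12 + 30*I (b(l, I) = 30*I - 12 = -12 + 30*I)
(b(1, 13) - 35)² = ((-12 + 30*13) - 35)² = ((-12 + 390) - 35)² = (378 - 35)² = 343² = 117649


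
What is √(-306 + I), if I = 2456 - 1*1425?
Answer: 5*√29 ≈ 26.926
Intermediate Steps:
I = 1031 (I = 2456 - 1425 = 1031)
√(-306 + I) = √(-306 + 1031) = √725 = 5*√29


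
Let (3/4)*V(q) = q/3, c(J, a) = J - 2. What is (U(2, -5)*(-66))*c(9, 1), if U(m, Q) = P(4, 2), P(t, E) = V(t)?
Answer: -2464/3 ≈ -821.33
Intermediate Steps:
c(J, a) = -2 + J
V(q) = 4*q/9 (V(q) = 4*(q/3)/3 = 4*q/9)
P(t, E) = 4*t/9
U(m, Q) = 16/9 (U(m, Q) = (4/9)*4 = 16/9)
(U(2, -5)*(-66))*c(9, 1) = ((16/9)*(-66))*(-2 + 9) = -352/3*7 = -2464/3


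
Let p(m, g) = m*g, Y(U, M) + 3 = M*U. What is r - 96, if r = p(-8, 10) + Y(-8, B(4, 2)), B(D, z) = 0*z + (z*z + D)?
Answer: -243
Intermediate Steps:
B(D, z) = D + z² (B(D, z) = 0 + (z² + D) = 0 + (D + z²) = D + z²)
Y(U, M) = -3 + M*U
p(m, g) = g*m
r = -147 (r = 10*(-8) + (-3 + (4 + 2²)*(-8)) = -80 + (-3 + (4 + 4)*(-8)) = -80 + (-3 + 8*(-8)) = -80 + (-3 - 64) = -80 - 67 = -147)
r - 96 = -147 - 96 = -243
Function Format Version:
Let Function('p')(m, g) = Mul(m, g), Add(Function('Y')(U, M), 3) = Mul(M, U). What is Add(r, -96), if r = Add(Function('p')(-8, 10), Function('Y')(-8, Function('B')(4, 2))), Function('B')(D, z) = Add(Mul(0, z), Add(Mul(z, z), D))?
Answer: -243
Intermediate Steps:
Function('B')(D, z) = Add(D, Pow(z, 2)) (Function('B')(D, z) = Add(0, Add(Pow(z, 2), D)) = Add(0, Add(D, Pow(z, 2))) = Add(D, Pow(z, 2)))
Function('Y')(U, M) = Add(-3, Mul(M, U))
Function('p')(m, g) = Mul(g, m)
r = -147 (r = Add(Mul(10, -8), Add(-3, Mul(Add(4, Pow(2, 2)), -8))) = Add(-80, Add(-3, Mul(Add(4, 4), -8))) = Add(-80, Add(-3, Mul(8, -8))) = Add(-80, Add(-3, -64)) = Add(-80, -67) = -147)
Add(r, -96) = Add(-147, -96) = -243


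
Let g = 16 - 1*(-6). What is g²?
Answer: 484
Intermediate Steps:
g = 22 (g = 16 + 6 = 22)
g² = 22² = 484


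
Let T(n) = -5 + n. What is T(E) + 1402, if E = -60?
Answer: 1337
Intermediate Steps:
T(E) + 1402 = (-5 - 60) + 1402 = -65 + 1402 = 1337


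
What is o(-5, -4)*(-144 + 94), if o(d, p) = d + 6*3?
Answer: -650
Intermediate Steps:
o(d, p) = 18 + d (o(d, p) = d + 18 = 18 + d)
o(-5, -4)*(-144 + 94) = (18 - 5)*(-144 + 94) = 13*(-50) = -650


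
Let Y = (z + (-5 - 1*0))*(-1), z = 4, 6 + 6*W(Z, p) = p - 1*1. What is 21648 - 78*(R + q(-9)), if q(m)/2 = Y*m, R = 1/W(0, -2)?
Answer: 23104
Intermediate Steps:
W(Z, p) = -7/6 + p/6 (W(Z, p) = -1 + (p - 1*1)/6 = -1 + (p - 1)/6 = -1 + (-1 + p)/6 = -1 + (-1/6 + p/6) = -7/6 + p/6)
Y = 1 (Y = (4 + (-5 - 1*0))*(-1) = (4 + (-5 + 0))*(-1) = (4 - 5)*(-1) = -1*(-1) = 1)
R = -2/3 (R = 1/(-7/6 + (1/6)*(-2)) = 1/(-7/6 - 1/3) = 1/(-3/2) = -2/3 ≈ -0.66667)
q(m) = 2*m (q(m) = 2*(1*m) = 2*m)
21648 - 78*(R + q(-9)) = 21648 - 78*(-2/3 + 2*(-9)) = 21648 - 78*(-2/3 - 18) = 21648 - 78*(-56/3) = 21648 + 1456 = 23104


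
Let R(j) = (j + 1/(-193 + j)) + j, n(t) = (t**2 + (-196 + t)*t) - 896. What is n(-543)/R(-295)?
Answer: -339272240/287921 ≈ -1178.4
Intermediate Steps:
n(t) = -896 + t**2 + t*(-196 + t) (n(t) = (t**2 + t*(-196 + t)) - 896 = -896 + t**2 + t*(-196 + t))
R(j) = 1/(-193 + j) + 2*j
n(-543)/R(-295) = (-896 - 196*(-543) + 2*(-543)**2)/(((1 - 386*(-295) + 2*(-295)**2)/(-193 - 295))) = (-896 + 106428 + 2*294849)/(((1 + 113870 + 2*87025)/(-488))) = (-896 + 106428 + 589698)/((-(1 + 113870 + 174050)/488)) = 695230/((-1/488*287921)) = 695230/(-287921/488) = 695230*(-488/287921) = -339272240/287921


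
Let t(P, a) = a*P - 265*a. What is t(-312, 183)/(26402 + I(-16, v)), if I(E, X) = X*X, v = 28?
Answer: -35197/9062 ≈ -3.8840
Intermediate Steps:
t(P, a) = -265*a + P*a (t(P, a) = P*a - 265*a = -265*a + P*a)
I(E, X) = X²
t(-312, 183)/(26402 + I(-16, v)) = (183*(-265 - 312))/(26402 + 28²) = (183*(-577))/(26402 + 784) = -105591/27186 = -105591*1/27186 = -35197/9062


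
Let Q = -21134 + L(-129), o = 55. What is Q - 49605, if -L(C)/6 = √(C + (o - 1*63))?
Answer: -70739 - 6*I*√137 ≈ -70739.0 - 70.228*I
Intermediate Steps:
L(C) = -6*√(-8 + C) (L(C) = -6*√(C + (55 - 1*63)) = -6*√(C + (55 - 63)) = -6*√(C - 8) = -6*√(-8 + C))
Q = -21134 - 6*I*√137 (Q = -21134 - 6*√(-8 - 129) = -21134 - 6*I*√137 ≈ -21134.0 - 70.228*I)
Q - 49605 = (-21134 - 6*I*√137) - 49605 = -70739 - 6*I*√137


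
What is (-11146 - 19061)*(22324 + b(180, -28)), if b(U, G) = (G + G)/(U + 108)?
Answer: -8092022333/12 ≈ -6.7433e+8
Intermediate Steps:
b(U, G) = 2*G/(108 + U) (b(U, G) = (2*G)/(108 + U) = 2*G/(108 + U))
(-11146 - 19061)*(22324 + b(180, -28)) = (-11146 - 19061)*(22324 + 2*(-28)/(108 + 180)) = -30207*(22324 + 2*(-28)/288) = -30207*(22324 + 2*(-28)*(1/288)) = -30207*(22324 - 7/36) = -30207*803657/36 = -8092022333/12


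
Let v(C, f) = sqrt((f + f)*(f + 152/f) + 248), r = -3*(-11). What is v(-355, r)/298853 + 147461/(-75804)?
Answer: -147461/75804 + sqrt(2730)/298853 ≈ -1.9451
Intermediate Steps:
r = 33
v(C, f) = sqrt(248 + 2*f*(f + 152/f)) (v(C, f) = sqrt((2*f)*(f + 152/f) + 248) = sqrt(2*f*(f + 152/f) + 248) = sqrt(248 + 2*f*(f + 152/f)))
v(-355, r)/298853 + 147461/(-75804) = sqrt(552 + 2*33**2)/298853 + 147461/(-75804) = sqrt(552 + 2*1089)*(1/298853) + 147461*(-1/75804) = sqrt(552 + 2178)*(1/298853) - 147461/75804 = sqrt(2730)*(1/298853) - 147461/75804 = sqrt(2730)/298853 - 147461/75804 = -147461/75804 + sqrt(2730)/298853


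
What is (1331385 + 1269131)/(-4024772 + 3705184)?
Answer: -650129/79897 ≈ -8.1371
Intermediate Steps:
(1331385 + 1269131)/(-4024772 + 3705184) = 2600516/(-319588) = 2600516*(-1/319588) = -650129/79897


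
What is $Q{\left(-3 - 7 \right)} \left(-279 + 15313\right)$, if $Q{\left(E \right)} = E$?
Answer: $-150340$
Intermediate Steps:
$Q{\left(-3 - 7 \right)} \left(-279 + 15313\right) = \left(-3 - 7\right) \left(-279 + 15313\right) = \left(-3 - 7\right) 15034 = \left(-10\right) 15034 = -150340$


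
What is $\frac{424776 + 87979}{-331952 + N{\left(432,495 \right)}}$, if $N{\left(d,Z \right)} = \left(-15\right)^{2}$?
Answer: $- \frac{512755}{331727} \approx -1.5457$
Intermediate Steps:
$N{\left(d,Z \right)} = 225$
$\frac{424776 + 87979}{-331952 + N{\left(432,495 \right)}} = \frac{424776 + 87979}{-331952 + 225} = \frac{512755}{-331727} = 512755 \left(- \frac{1}{331727}\right) = - \frac{512755}{331727}$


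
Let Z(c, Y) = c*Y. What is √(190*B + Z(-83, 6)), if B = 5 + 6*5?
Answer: 2*√1538 ≈ 78.435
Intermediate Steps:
Z(c, Y) = Y*c
B = 35 (B = 5 + 30 = 35)
√(190*B + Z(-83, 6)) = √(190*35 + 6*(-83)) = √(6650 - 498) = √6152 = 2*√1538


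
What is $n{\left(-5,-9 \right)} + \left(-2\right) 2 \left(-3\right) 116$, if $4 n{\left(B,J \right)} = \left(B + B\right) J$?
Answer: $\frac{2829}{2} \approx 1414.5$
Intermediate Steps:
$n{\left(B,J \right)} = \frac{B J}{2}$ ($n{\left(B,J \right)} = \frac{\left(B + B\right) J}{4} = \frac{2 B J}{4} = \frac{B J}{2}$)
$n{\left(-5,-9 \right)} + \left(-2\right) 2 \left(-3\right) 116 = \frac{1}{2} \left(-5\right) \left(-9\right) + \left(-2\right) 2 \left(-3\right) 116 = \frac{45}{2} + \left(-4\right) \left(-3\right) 116 = \frac{45}{2} + 12 \cdot 116 = \frac{45}{2} + 1392 = \frac{2829}{2}$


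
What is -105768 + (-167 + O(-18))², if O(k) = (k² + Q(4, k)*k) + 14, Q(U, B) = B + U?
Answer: 73161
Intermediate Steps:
O(k) = 14 + k² + k*(4 + k) (O(k) = (k² + (k + 4)*k) + 14 = (k² + (4 + k)*k) + 14 = (k² + k*(4 + k)) + 14 = 14 + k² + k*(4 + k))
-105768 + (-167 + O(-18))² = -105768 + (-167 + (14 + (-18)² - 18*(4 - 18)))² = -105768 + (-167 + (14 + 324 - 18*(-14)))² = -105768 + (-167 + (14 + 324 + 252))² = -105768 + (-167 + 590)² = -105768 + 423² = -105768 + 178929 = 73161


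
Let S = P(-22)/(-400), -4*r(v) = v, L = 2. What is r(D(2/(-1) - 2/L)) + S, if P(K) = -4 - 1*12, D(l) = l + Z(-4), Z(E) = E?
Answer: 179/100 ≈ 1.7900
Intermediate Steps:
D(l) = -4 + l (D(l) = l - 4 = -4 + l)
r(v) = -v/4
P(K) = -16 (P(K) = -4 - 12 = -16)
S = 1/25 (S = -16/(-400) = -16*(-1/400) = 1/25 ≈ 0.040000)
r(D(2/(-1) - 2/L)) + S = -(-4 + (2/(-1) - 2/2))/4 + 1/25 = -(-4 + (2*(-1) - 2*½))/4 + 1/25 = -(-4 + (-2 - 1))/4 + 1/25 = -(-4 - 3)/4 + 1/25 = -¼*(-7) + 1/25 = 7/4 + 1/25 = 179/100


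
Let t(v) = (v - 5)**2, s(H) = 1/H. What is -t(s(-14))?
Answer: -5041/196 ≈ -25.719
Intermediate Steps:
t(v) = (-5 + v)**2
-t(s(-14)) = -(-5 + 1/(-14))**2 = -(-5 - 1/14)**2 = -(-71/14)**2 = -1*5041/196 = -5041/196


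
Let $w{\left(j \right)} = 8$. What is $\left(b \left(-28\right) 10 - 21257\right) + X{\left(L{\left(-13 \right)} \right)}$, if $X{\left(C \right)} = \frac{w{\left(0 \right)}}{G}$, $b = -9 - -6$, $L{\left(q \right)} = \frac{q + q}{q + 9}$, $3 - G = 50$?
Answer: $- \frac{959607}{47} \approx -20417.0$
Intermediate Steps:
$G = -47$ ($G = 3 - 50 = -47$)
$L{\left(q \right)} = \frac{2 q}{9 + q}$
$b = -3$ ($b = -9 + 6 = -3$)
$X{\left(C \right)} = - \frac{8}{47}$ ($X{\left(C \right)} = \frac{8}{-47} = 8 \left(- \frac{1}{47}\right) = - \frac{8}{47}$)
$\left(b \left(-28\right) 10 - 21257\right) + X{\left(L{\left(-13 \right)} \right)} = \left(\left(-3\right) \left(-28\right) 10 - 21257\right) - \frac{8}{47} = \left(84 \cdot 10 - 21257\right) - \frac{8}{47} = \left(840 - 21257\right) - \frac{8}{47} = -20417 - \frac{8}{47} = - \frac{959607}{47}$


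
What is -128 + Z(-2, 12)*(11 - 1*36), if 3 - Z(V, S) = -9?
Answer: -428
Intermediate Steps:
Z(V, S) = 12 (Z(V, S) = 3 - 1*(-9) = 3 + 9 = 12)
-128 + Z(-2, 12)*(11 - 1*36) = -128 + 12*(11 - 1*36) = -128 + 12*(11 - 36) = -128 + 12*(-25) = -128 - 300 = -428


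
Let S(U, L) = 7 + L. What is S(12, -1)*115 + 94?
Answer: 784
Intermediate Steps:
S(12, -1)*115 + 94 = (7 - 1)*115 + 94 = 6*115 + 94 = 690 + 94 = 784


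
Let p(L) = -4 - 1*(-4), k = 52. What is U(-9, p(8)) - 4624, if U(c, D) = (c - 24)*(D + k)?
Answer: -6340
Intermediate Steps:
p(L) = 0 (p(L) = -4 + 4 = 0)
U(c, D) = (-24 + c)*(52 + D) (U(c, D) = (c - 24)*(D + 52) = (-24 + c)*(52 + D))
U(-9, p(8)) - 4624 = (-1248 - 24*0 + 52*(-9) + 0*(-9)) - 4624 = (-1248 + 0 - 468 + 0) - 4624 = -1716 - 4624 = -6340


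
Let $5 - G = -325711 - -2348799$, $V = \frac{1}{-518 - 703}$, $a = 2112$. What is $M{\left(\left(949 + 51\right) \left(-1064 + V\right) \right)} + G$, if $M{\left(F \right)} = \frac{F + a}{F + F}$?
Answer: $- \frac{657069378937969}{324786250} \approx -2.0231 \cdot 10^{6}$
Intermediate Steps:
$V = - \frac{1}{1221}$ ($V = \frac{1}{-1221} = - \frac{1}{1221} \approx -0.000819$)
$M{\left(F \right)} = \frac{2112 + F}{2 F}$ ($M{\left(F \right)} = \frac{F + 2112}{F + F} = \frac{2112 + F}{2 F}$)
$G = -2023083$ ($G = 5 - \left(-325711 - -2348799\right) = 5 - \left(-325711 + 2348799\right) = 5 - 2023088 = -2023083$)
$M{\left(\left(949 + 51\right) \left(-1064 + V\right) \right)} + G = \frac{2112 + \left(949 + 51\right) \left(-1064 - \frac{1}{1221}\right)}{2 \left(949 + 51\right) \left(-1064 - \frac{1}{1221}\right)} - 2023083 = \frac{2112 + 1000 \left(- \frac{1299145}{1221}\right)}{2 \cdot 1000 \left(- \frac{1299145}{1221}\right)} - 2023083 = \frac{2112 - \frac{1299145000}{1221}}{2 \left(- \frac{1299145000}{1221}\right)} - 2023083 = \frac{1}{2} \left(- \frac{1221}{1299145000}\right) \left(- \frac{1296566248}{1221}\right) - 2023083 = \frac{162070781}{324786250} - 2023083 = - \frac{657069378937969}{324786250}$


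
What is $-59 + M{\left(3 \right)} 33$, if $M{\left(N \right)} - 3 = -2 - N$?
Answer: $-125$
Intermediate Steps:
$M{\left(N \right)} = 1 - N$ ($M{\left(N \right)} = 3 - \left(2 + N\right) = 1 - N$)
$-59 + M{\left(3 \right)} 33 = -59 + \left(1 - 3\right) 33 = -59 - 66 = -125$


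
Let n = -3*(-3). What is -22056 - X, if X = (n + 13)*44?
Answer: -23024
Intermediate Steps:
n = 9
X = 968 (X = (9 + 13)*44 = 22*44 = 968)
-22056 - X = -22056 - 1*968 = -22056 - 968 = -23024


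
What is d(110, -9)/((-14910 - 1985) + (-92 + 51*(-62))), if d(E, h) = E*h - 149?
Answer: 1139/20149 ≈ 0.056529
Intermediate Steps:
d(E, h) = -149 + E*h
d(110, -9)/((-14910 - 1985) + (-92 + 51*(-62))) = (-149 + 110*(-9))/((-14910 - 1985) + (-92 + 51*(-62))) = (-149 - 990)/(-16895 + (-92 - 3162)) = -1139/(-16895 - 3254) = -1139/(-20149) = -1139*(-1/20149) = 1139/20149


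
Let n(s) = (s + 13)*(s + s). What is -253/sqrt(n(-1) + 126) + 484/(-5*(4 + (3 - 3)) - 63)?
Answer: -484/83 - 253*sqrt(102)/102 ≈ -30.882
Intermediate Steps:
n(s) = 2*s*(13 + s) (n(s) = (13 + s)*(2*s) = 2*s*(13 + s))
-253/sqrt(n(-1) + 126) + 484/(-5*(4 + (3 - 3)) - 63) = -253/sqrt(2*(-1)*(13 - 1) + 126) + 484/(-5*(4 + (3 - 3)) - 63) = -253/sqrt(2*(-1)*12 + 126) + 484/(-5*(4 + 0) - 63) = -253/sqrt(-24 + 126) + 484/(-5*4 - 63) = -253*sqrt(102)/102 + 484/(-20 - 63) = -253*sqrt(102)/102 + 484/(-83) = -253*sqrt(102)/102 + 484*(-1/83) = -253*sqrt(102)/102 - 484/83 = -484/83 - 253*sqrt(102)/102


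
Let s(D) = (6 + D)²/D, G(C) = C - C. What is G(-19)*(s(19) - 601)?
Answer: 0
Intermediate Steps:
G(C) = 0
s(D) = (6 + D)²/D
G(-19)*(s(19) - 601) = 0*((6 + 19)²/19 - 601) = 0*((1/19)*25² - 601) = 0*((1/19)*625 - 601) = 0*(625/19 - 601) = 0*(-10794/19) = 0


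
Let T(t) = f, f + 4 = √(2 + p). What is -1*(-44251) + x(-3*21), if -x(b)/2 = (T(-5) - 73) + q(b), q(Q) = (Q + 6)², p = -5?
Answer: 37907 - 2*I*√3 ≈ 37907.0 - 3.4641*I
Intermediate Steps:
q(Q) = (6 + Q)²
f = -4 + I*√3 (f = -4 + √(2 - 5) = -4 + √(-3) = -4 + I*√3 ≈ -4.0 + 1.732*I)
T(t) = -4 + I*√3
x(b) = 154 - 2*(6 + b)² - 2*I*√3 (x(b) = -2*(((-4 + I*√3) - 73) + (6 + b)²) = -2*((-77 + I*√3) + (6 + b)²) = -2*(-77 + (6 + b)² + I*√3) = 154 - 2*(6 + b)² - 2*I*√3)
-1*(-44251) + x(-3*21) = -1*(-44251) + (154 - 2*(6 - 3*21)² - 2*I*√3) = 44251 + (154 - 2*(6 - 63)² - 2*I*√3) = 44251 + (154 - 2*(-57)² - 2*I*√3) = 44251 + (154 - 2*3249 - 2*I*√3) = 44251 + (154 - 6498 - 2*I*√3) = 44251 + (-6344 - 2*I*√3) = 37907 - 2*I*√3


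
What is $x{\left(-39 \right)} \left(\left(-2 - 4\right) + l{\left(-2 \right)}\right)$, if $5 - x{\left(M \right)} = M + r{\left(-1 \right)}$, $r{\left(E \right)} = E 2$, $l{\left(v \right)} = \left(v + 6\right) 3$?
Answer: $276$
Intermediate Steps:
$l{\left(v \right)} = 18 + 3 v$ ($l{\left(v \right)} = \left(6 + v\right) 3 = 18 + 3 v$)
$r{\left(E \right)} = 2 E$
$x{\left(M \right)} = 7 - M$ ($x{\left(M \right)} = 5 - \left(M + 2 \left(-1\right)\right) = 5 - \left(M - 2\right) = 5 - \left(-2 + M\right) = 7 - M$)
$x{\left(-39 \right)} \left(\left(-2 - 4\right) + l{\left(-2 \right)}\right) = \left(7 - -39\right) \left(\left(-2 - 4\right) + \left(18 + 3 \left(-2\right)\right)\right) = \left(7 + 39\right) \left(-6 + \left(18 - 6\right)\right) = 46 \left(-6 + 12\right) = 46 \cdot 6 = 276$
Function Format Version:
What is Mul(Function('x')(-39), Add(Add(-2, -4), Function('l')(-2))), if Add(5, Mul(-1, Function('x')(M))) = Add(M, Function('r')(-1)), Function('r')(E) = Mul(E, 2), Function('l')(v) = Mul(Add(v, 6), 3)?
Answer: 276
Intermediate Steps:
Function('l')(v) = Add(18, Mul(3, v)) (Function('l')(v) = Mul(Add(6, v), 3) = Add(18, Mul(3, v)))
Function('r')(E) = Mul(2, E)
Function('x')(M) = Add(7, Mul(-1, M)) (Function('x')(M) = Add(5, Mul(-1, Add(M, Mul(2, -1)))) = Add(5, Mul(-1, Add(M, -2))) = Add(5, Mul(-1, Add(-2, M))) = Add(5, Add(2, Mul(-1, M))) = Add(7, Mul(-1, M)))
Mul(Function('x')(-39), Add(Add(-2, -4), Function('l')(-2))) = Mul(Add(7, Mul(-1, -39)), Add(Add(-2, -4), Add(18, Mul(3, -2)))) = Mul(Add(7, 39), Add(-6, Add(18, -6))) = Mul(46, Add(-6, 12)) = Mul(46, 6) = 276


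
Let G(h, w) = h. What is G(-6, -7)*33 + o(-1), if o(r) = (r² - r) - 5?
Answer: -201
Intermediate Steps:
o(r) = -5 + r² - r
G(-6, -7)*33 + o(-1) = -6*33 + (-5 + (-1)² - 1*(-1)) = -198 + (-5 + 1 + 1) = -198 - 3 = -201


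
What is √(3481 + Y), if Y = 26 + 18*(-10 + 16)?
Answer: √3615 ≈ 60.125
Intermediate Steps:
Y = 134 (Y = 26 + 18*6 = 26 + 108 = 134)
√(3481 + Y) = √(3481 + 134) = √3615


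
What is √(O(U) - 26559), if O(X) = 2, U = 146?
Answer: I*√26557 ≈ 162.96*I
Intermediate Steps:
√(O(U) - 26559) = √(2 - 26559) = √(-26557) = I*√26557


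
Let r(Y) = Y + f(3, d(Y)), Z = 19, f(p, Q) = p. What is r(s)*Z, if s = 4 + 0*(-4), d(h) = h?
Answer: 133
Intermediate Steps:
s = 4 (s = 4 + 0 = 4)
r(Y) = 3 + Y (r(Y) = Y + 3 = 3 + Y)
r(s)*Z = (3 + 4)*19 = 7*19 = 133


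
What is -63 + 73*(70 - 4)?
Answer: 4755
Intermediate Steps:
-63 + 73*(70 - 4) = -63 + 73*66 = -63 + 4818 = 4755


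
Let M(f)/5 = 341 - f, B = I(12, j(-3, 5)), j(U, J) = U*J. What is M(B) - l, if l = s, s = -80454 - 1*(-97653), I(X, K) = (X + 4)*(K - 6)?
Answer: -13814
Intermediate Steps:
j(U, J) = J*U
I(X, K) = (-6 + K)*(4 + X) (I(X, K) = (4 + X)*(-6 + K) = (-6 + K)*(4 + X))
s = 17199 (s = -80454 + 97653 = 17199)
B = -336 (B = -24 - 6*12 + 4*(5*(-3)) + (5*(-3))*12 = -24 - 72 + 4*(-15) - 15*12 = -24 - 72 - 60 - 180 = -336)
M(f) = 1705 - 5*f (M(f) = 5*(341 - f) = 1705 - 5*f)
l = 17199
M(B) - l = (1705 - 5*(-336)) - 1*17199 = (1705 + 1680) - 17199 = 3385 - 17199 = -13814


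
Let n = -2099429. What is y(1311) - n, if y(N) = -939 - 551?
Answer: 2097939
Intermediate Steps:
y(N) = -1490
y(1311) - n = -1490 - 1*(-2099429) = -1490 + 2099429 = 2097939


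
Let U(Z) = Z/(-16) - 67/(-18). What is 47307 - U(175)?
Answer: 6813247/144 ≈ 47314.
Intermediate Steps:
U(Z) = 67/18 - Z/16 (U(Z) = Z*(-1/16) - 67*(-1/18) = -Z/16 + 67/18 = 67/18 - Z/16)
47307 - U(175) = 47307 - (67/18 - 1/16*175) = 47307 - (67/18 - 175/16) = 47307 - 1*(-1039/144) = 47307 + 1039/144 = 6813247/144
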